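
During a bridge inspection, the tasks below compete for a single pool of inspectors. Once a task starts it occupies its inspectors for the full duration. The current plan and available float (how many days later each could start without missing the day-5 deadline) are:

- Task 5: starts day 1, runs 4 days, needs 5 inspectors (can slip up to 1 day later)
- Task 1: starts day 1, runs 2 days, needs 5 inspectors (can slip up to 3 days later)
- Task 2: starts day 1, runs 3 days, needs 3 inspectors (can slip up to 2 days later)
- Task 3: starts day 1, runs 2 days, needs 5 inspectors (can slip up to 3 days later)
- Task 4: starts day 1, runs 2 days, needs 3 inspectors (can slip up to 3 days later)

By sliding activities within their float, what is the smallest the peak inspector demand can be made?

Early-start (Task 5@1, Task 1@1, Task 2@1, Task 3@1, Task 4@1) gives peak 21: d1:21  d2:21  d3:8  d4:5  d5:0.
Shift Task 3→3, Task 4→4.
Schedule Task 5@1, Task 1@1, Task 2@1, Task 3@3, Task 4@4: d1:13  d2:13  d3:13  d4:13  d5:3 — peak 13.

13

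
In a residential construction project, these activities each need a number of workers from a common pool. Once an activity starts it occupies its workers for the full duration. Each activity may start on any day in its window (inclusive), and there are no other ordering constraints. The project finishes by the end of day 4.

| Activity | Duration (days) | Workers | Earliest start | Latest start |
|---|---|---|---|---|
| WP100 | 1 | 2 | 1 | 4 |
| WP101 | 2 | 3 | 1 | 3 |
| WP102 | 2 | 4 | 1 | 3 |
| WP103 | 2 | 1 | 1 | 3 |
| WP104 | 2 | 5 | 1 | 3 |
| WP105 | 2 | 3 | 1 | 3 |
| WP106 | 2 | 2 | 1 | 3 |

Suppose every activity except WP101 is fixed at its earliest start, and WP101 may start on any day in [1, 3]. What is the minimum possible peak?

17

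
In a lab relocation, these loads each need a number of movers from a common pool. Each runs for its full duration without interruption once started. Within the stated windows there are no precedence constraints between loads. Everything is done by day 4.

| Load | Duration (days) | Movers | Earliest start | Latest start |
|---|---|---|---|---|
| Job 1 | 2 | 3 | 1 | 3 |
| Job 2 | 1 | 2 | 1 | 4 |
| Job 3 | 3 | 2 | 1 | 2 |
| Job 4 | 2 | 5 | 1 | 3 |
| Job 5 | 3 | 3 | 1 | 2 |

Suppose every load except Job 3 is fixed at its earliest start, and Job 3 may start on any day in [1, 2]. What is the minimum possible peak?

13

Job 3@1: d1:15  d2:13  d3:5  d4:0 → peak 15
Job 3@2: d1:13  d2:13  d3:5  d4:2 → peak 13
Best is Job 3@2, peak 13.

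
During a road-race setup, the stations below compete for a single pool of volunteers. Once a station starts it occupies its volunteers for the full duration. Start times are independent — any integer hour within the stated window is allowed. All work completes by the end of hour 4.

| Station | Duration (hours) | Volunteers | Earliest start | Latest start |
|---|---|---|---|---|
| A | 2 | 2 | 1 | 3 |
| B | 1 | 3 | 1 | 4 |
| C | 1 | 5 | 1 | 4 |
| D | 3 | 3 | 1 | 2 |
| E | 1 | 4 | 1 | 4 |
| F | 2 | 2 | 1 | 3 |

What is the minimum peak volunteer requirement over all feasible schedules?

Early-start (A@1, B@1, C@1, D@1, E@1, F@1) gives peak 19: h1:19  h2:7  h3:3  h4:0.
Shift C→3, D→2, E→4.
Schedule A@1, B@1, C@3, D@2, E@4, F@1: h1:7  h2:7  h3:8  h4:7 — peak 8.
Total volunteer-hours = 29 over 4 hours ⇒ peak ≥ ⌈29/4⌉ = 8, so 8 is optimal.

8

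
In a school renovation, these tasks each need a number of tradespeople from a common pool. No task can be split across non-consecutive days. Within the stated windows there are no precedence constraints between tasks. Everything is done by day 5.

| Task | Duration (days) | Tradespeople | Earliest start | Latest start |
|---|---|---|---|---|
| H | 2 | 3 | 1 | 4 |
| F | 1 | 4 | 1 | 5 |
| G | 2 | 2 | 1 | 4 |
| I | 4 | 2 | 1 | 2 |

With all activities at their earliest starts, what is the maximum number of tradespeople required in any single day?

Early-start schedule: H@1, F@1, G@1, I@1.
Load per day: day 1: 11, day 2: 7, day 3: 2, day 4: 2, day 5: 0.
Peak is 11.

11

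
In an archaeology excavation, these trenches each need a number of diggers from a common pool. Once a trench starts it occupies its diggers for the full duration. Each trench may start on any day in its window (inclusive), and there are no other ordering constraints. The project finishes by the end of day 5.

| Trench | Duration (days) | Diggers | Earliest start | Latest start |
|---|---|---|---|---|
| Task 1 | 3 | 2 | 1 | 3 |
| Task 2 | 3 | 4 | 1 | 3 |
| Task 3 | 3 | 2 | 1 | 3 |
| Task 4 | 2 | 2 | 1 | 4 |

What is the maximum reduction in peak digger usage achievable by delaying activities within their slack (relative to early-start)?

Early-start peak: d1:10  d2:10  d3:8  d4:0  d5:0 ⇒ 10.
Leveled (Task 1@1, Task 2@1, Task 3@1, Task 4@4): d1:8  d2:8  d3:8  d4:2  d5:2 ⇒ 8.
Reduction 10 − 8 = 2.

2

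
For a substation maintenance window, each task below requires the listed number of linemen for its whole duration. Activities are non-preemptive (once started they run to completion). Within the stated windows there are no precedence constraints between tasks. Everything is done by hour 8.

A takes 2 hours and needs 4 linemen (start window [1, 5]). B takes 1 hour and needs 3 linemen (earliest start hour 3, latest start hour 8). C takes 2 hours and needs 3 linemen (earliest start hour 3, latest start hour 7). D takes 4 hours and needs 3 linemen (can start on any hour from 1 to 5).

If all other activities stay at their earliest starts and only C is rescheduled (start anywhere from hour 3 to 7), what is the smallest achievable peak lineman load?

C@3: h1:7  h2:7  h3:9  h4:6  h5:0  h6:0  h7:0  h8:0 → peak 9
C@4: h1:7  h2:7  h3:6  h4:6  h5:3  h6:0  h7:0  h8:0 → peak 7
C@5: h1:7  h2:7  h3:6  h4:3  h5:3  h6:3  h7:0  h8:0 → peak 7
C@6: h1:7  h2:7  h3:6  h4:3  h5:0  h6:3  h7:3  h8:0 → peak 7
C@7: h1:7  h2:7  h3:6  h4:3  h5:0  h6:0  h7:3  h8:3 → peak 7
Best is C@4, peak 7.

7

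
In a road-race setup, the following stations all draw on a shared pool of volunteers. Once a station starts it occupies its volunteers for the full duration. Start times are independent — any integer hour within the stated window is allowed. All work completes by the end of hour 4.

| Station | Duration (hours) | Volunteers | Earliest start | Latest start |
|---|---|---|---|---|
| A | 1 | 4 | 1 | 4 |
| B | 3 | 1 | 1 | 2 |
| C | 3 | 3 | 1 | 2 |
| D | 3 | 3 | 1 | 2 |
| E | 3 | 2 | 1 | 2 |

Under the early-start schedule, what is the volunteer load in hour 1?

13

At early start, hour 1 has: A, B, C, D, E.
Demand: 4 + 1 + 3 + 3 + 2 = 13.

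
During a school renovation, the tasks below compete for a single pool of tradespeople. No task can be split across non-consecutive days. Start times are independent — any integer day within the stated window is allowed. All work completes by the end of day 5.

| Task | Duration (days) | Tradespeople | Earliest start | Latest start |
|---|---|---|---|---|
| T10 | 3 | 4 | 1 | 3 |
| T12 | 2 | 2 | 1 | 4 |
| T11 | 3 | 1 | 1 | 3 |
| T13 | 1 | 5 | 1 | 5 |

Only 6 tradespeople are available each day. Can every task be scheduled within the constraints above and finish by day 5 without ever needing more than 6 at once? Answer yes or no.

Schedule T10@1, T12@1, T11@3, T13@4: d1:6  d2:6  d3:5  d4:6  d5:1 — peak 6 ≤ 6.

yes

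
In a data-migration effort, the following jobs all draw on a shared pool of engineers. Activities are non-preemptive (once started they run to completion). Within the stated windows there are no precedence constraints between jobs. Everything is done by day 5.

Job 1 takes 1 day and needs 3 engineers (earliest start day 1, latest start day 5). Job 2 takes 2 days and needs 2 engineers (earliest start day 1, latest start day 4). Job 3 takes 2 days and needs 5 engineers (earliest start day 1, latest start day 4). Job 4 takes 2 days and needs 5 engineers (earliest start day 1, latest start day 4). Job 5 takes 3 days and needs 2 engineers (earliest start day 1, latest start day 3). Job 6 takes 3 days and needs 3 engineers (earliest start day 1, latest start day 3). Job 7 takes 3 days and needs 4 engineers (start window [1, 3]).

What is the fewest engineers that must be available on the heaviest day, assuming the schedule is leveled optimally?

Early-start (Job 1@1, Job 2@1, Job 3@1, Job 4@1, Job 5@1, Job 6@1, Job 7@1) gives peak 24: d1:24  d2:21  d3:9  d4:0  d5:0.
Shift Job 2→2, Job 4→4, Job 5→3, Job 7→3.
Schedule Job 1@1, Job 2@2, Job 3@1, Job 4@4, Job 5@3, Job 6@1, Job 7@3: d1:11  d2:10  d3:11  d4:11  d5:11 — peak 11.
Total engineer-days = 54 over 5 days ⇒ peak ≥ ⌈54/5⌉ = 11, so 11 is optimal.

11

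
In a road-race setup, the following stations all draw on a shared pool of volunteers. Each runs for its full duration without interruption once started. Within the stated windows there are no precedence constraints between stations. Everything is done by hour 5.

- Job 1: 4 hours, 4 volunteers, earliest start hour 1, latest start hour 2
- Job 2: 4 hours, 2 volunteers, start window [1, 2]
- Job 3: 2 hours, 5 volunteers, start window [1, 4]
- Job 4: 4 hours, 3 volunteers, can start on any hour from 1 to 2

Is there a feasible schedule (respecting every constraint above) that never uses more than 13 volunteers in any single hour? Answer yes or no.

The minimum achievable peak is 14; 13 < 14, so no feasible schedule stays within the cap.

no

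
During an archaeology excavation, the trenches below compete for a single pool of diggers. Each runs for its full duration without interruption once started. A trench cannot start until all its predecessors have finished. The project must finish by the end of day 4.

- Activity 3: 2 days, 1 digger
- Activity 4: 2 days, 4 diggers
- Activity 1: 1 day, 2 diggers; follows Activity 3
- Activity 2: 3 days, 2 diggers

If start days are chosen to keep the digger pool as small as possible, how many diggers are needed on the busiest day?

Early-start (Activity 3@1, Activity 4@1, Activity 1@3, Activity 2@1) gives peak 7: d1:7  d2:7  d3:4  d4:0.
Shift Activity 4→3, Activity 1→4.
Schedule Activity 3@1, Activity 4@3, Activity 1@4, Activity 2@1: d1:3  d2:3  d3:6  d4:6 — peak 6.
No arrangement of the 18 feasible schedules does better.

6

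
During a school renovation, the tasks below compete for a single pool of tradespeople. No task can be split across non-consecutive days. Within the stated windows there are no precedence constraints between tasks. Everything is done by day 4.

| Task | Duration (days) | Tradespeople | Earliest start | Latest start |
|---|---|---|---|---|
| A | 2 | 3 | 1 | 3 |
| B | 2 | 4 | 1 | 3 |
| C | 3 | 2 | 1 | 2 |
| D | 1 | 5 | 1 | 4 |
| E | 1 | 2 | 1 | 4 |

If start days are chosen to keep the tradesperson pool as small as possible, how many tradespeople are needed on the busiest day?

8

Early-start (A@1, B@1, C@1, D@1, E@1) gives peak 16: d1:16  d2:9  d3:2  d4:0.
Shift B→3, C→2, E→2.
Schedule A@1, B@3, C@2, D@1, E@2: d1:8  d2:7  d3:6  d4:6 — peak 8.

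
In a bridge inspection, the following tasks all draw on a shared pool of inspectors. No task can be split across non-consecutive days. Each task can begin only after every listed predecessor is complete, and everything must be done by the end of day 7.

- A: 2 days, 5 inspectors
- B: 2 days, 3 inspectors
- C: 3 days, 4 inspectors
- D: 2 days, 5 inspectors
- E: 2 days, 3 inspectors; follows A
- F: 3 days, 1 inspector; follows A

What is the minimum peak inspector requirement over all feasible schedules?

8

Early-start (A@1, B@1, C@1, D@1, E@3, F@3) gives peak 17: d1:17  d2:17  d3:8  d4:4  d5:1  d6:0  d7:0.
Shift C→3, D→6.
Schedule A@1, B@1, C@3, D@6, E@3, F@3: d1:8  d2:8  d3:8  d4:8  d5:5  d6:5  d7:5 — peak 8.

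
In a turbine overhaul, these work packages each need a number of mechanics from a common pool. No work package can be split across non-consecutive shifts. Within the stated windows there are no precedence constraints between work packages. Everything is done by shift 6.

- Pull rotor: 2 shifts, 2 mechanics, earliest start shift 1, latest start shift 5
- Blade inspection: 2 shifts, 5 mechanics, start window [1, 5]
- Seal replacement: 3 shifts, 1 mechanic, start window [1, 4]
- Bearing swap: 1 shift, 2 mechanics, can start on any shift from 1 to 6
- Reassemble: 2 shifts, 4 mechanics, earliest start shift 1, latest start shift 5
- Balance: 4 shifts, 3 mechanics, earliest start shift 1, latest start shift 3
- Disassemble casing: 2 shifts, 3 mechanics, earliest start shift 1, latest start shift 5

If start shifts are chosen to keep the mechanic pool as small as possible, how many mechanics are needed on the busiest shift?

Early-start (Pull rotor@1, Blade inspection@1, Seal replacement@1, Bearing swap@1, Reassemble@1, Balance@1, Disassemble casing@1) gives peak 20: s1:20  s2:18  s3:4  s4:3  s5:0  s6:0.
Shift Bearing swap→4, Reassemble→5, Balance→3, Disassemble casing→3.
Schedule Pull rotor@1, Blade inspection@1, Seal replacement@1, Bearing swap@4, Reassemble@5, Balance@3, Disassemble casing@3: s1:8  s2:8  s3:7  s4:8  s5:7  s6:7 — peak 8.
Total mechanic-shifts = 45 over 6 shifts ⇒ peak ≥ ⌈45/6⌉ = 8, so 8 is optimal.

8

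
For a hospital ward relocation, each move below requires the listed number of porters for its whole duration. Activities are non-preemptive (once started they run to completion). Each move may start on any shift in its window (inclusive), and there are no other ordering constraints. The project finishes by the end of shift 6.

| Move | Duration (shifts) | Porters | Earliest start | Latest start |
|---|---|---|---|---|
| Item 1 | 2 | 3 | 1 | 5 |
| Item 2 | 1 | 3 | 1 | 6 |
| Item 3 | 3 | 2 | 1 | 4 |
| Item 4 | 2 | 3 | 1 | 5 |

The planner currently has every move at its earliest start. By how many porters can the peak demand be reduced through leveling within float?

Early-start peak: s1:11  s2:8  s3:2  s4:0  s5:0  s6:0 ⇒ 11.
Leveled (Item 1@1, Item 2@3, Item 3@1, Item 4@4): s1:5  s2:5  s3:5  s4:3  s5:3  s6:0 ⇒ 5.
Reduction 11 − 5 = 6.

6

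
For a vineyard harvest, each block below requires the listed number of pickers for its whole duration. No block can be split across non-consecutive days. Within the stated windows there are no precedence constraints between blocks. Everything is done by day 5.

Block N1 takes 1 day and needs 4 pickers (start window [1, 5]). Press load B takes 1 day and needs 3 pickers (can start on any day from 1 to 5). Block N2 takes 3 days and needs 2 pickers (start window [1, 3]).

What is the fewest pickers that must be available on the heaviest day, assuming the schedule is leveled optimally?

4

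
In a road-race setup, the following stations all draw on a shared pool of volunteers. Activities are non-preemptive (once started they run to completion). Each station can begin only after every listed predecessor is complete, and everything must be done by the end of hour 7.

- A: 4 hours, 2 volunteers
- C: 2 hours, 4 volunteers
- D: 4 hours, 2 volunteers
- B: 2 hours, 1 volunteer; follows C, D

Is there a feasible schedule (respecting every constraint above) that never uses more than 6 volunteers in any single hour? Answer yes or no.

Schedule A@3, C@1, D@1, B@5: h1:6  h2:6  h3:4  h4:4  h5:3  h6:3  h7:0 — peak 6 ≤ 6.

yes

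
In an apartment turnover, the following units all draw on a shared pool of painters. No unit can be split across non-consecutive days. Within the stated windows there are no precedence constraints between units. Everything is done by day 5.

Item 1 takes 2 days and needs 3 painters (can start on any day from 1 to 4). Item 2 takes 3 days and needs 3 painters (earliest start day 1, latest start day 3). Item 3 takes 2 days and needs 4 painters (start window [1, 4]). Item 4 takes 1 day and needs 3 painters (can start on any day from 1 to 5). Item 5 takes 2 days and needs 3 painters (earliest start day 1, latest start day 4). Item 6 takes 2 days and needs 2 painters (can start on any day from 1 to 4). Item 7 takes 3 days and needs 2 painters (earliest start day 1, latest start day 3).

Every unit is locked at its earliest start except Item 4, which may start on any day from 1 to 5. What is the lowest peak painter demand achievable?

17

Item 4@1: d1:20  d2:17  d3:5  d4:0  d5:0 → peak 20
Item 4@2: d1:17  d2:20  d3:5  d4:0  d5:0 → peak 20
Item 4@3: d1:17  d2:17  d3:8  d4:0  d5:0 → peak 17
Item 4@4: d1:17  d2:17  d3:5  d4:3  d5:0 → peak 17
Item 4@5: d1:17  d2:17  d3:5  d4:0  d5:3 → peak 17
Best is Item 4@3, peak 17.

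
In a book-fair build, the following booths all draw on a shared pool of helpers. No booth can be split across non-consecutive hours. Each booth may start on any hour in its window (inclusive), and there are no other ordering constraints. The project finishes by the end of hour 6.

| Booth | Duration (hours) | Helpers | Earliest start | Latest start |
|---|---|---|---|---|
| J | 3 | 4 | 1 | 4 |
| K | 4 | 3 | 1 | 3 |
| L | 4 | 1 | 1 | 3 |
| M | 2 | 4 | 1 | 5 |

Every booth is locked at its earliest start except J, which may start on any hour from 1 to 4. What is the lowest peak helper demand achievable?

J@1: h1:12  h2:12  h3:8  h4:4  h5:0  h6:0 → peak 12
J@2: h1:8  h2:12  h3:8  h4:8  h5:0  h6:0 → peak 12
J@3: h1:8  h2:8  h3:8  h4:8  h5:4  h6:0 → peak 8
J@4: h1:8  h2:8  h3:4  h4:8  h5:4  h6:4 → peak 8
Best is J@3, peak 8.

8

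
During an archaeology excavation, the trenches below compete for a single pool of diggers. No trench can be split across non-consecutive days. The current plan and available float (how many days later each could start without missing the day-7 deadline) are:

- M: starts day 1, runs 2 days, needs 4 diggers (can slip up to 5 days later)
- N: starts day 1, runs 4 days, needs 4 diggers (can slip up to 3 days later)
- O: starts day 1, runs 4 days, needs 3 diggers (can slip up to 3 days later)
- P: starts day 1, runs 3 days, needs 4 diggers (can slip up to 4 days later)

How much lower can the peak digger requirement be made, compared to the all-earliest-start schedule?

7

Early-start peak: d1:15  d2:15  d3:11  d4:7  d5:0  d6:0  d7:0 ⇒ 15.
Leveled (M@1, N@1, O@3, P@5): d1:8  d2:8  d3:7  d4:7  d5:7  d6:7  d7:4 ⇒ 8.
Reduction 15 − 8 = 7.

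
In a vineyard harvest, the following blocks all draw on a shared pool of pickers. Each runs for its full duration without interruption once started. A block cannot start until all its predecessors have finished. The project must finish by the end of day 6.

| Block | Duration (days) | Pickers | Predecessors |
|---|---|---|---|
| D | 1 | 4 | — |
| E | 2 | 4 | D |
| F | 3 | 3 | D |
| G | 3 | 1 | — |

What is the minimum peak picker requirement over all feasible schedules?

4

Early-start (D@1, E@2, F@2, G@1) gives peak 8: d1:5  d2:8  d3:8  d4:3  d5:0  d6:0.
Shift F→4, G→4.
Schedule D@1, E@2, F@4, G@4: d1:4  d2:4  d3:4  d4:4  d5:4  d6:4 — peak 4.
Total picker-days = 24 over 6 days ⇒ peak ≥ ⌈24/6⌉ = 4, so 4 is optimal.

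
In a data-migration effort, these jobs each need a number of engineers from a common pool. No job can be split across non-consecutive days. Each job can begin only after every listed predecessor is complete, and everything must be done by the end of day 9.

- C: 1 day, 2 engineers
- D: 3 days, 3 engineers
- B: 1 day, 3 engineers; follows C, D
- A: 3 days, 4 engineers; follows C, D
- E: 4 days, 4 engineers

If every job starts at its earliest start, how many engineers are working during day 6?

4

At early start, day 6 has: A.
Demand: 4 = 4.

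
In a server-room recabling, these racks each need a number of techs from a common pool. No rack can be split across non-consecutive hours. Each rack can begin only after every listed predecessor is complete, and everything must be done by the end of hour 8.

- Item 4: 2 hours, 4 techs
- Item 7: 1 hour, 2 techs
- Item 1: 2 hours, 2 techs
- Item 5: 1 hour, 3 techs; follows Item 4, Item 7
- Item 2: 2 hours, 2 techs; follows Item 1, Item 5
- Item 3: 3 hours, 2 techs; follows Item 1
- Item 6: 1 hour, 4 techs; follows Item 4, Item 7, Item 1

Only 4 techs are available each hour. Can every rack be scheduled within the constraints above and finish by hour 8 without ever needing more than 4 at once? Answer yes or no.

no

The minimum achievable peak is 5; 4 < 5, so no feasible schedule stays within the cap.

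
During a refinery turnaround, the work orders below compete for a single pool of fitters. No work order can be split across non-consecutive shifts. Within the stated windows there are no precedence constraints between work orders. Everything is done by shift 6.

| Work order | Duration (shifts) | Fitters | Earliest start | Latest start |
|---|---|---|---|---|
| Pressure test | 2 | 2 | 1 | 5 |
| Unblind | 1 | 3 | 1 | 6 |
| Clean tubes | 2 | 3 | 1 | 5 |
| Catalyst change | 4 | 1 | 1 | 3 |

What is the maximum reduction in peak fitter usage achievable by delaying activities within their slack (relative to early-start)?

Early-start peak: s1:9  s2:6  s3:1  s4:1  s5:0  s6:0 ⇒ 9.
Leveled (Pressure test@1, Unblind@3, Clean tubes@4, Catalyst change@1): s1:3  s2:3  s3:4  s4:4  s5:3  s6:0 ⇒ 4.
Reduction 9 − 4 = 5.

5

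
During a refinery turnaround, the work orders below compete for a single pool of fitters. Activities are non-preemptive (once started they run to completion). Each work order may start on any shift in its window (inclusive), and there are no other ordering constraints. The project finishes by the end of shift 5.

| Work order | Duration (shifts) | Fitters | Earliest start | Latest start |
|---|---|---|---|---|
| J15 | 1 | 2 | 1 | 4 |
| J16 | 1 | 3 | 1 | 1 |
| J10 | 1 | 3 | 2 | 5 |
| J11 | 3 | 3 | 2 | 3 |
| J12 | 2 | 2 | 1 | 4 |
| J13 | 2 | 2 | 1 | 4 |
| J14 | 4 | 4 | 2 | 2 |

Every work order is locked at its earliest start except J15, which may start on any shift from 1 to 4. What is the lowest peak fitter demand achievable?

14

J15@1: s1:9  s2:14  s3:7  s4:7  s5:4 → peak 14
J15@2: s1:7  s2:16  s3:7  s4:7  s5:4 → peak 16
J15@3: s1:7  s2:14  s3:9  s4:7  s5:4 → peak 14
J15@4: s1:7  s2:14  s3:7  s4:9  s5:4 → peak 14
Best is J15@1, peak 14.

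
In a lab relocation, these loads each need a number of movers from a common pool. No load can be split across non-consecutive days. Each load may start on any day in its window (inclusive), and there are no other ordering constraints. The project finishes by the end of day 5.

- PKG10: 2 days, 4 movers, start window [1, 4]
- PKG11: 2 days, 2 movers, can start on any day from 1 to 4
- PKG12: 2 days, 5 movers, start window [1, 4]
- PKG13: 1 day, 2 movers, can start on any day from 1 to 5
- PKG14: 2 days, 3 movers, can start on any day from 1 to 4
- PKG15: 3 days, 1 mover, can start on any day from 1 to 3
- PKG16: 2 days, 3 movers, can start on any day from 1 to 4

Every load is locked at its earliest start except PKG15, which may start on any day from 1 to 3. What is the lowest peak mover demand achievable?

19

PKG15@1: d1:20  d2:18  d3:1  d4:0  d5:0 → peak 20
PKG15@2: d1:19  d2:18  d3:1  d4:1  d5:0 → peak 19
PKG15@3: d1:19  d2:17  d3:1  d4:1  d5:1 → peak 19
Best is PKG15@2, peak 19.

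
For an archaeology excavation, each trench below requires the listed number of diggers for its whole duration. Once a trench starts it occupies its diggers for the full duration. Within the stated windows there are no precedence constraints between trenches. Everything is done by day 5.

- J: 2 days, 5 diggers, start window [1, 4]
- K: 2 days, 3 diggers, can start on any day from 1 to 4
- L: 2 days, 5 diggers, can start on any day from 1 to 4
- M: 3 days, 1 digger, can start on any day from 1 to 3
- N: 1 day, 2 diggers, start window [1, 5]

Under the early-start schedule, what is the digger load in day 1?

At early start, day 1 has: J, K, L, M, N.
Demand: 5 + 3 + 5 + 1 + 2 = 16.

16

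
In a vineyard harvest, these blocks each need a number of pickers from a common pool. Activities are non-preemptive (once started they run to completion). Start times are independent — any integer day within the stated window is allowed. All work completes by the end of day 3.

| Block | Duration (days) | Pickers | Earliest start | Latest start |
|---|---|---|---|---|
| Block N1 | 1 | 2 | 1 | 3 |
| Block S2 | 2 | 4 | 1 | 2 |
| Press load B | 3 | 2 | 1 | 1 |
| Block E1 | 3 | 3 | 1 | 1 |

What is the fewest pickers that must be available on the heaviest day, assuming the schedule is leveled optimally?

Early-start (Block N1@1, Block S2@1, Press load B@1, Block E1@1) gives peak 11: d1:11  d2:9  d3:5.
Shift Block S2→2.
Schedule Block N1@1, Block S2@2, Press load B@1, Block E1@1: d1:7  d2:9  d3:9 — peak 9.
Total picker-days = 25 over 3 days ⇒ peak ≥ ⌈25/3⌉ = 9, so 9 is optimal.

9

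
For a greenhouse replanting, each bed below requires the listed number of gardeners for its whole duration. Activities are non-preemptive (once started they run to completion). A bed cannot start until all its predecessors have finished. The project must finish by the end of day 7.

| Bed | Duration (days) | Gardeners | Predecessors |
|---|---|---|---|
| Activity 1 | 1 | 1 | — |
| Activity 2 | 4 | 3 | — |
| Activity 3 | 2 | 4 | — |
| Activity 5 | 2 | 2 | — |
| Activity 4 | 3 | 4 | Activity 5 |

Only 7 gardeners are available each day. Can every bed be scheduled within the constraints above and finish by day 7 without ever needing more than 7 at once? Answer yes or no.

yes

Schedule Activity 1@1, Activity 2@1, Activity 3@3, Activity 5@1, Activity 4@5: d1:6  d2:5  d3:7  d4:7  d5:4  d6:4  d7:4 — peak 7 ≤ 7.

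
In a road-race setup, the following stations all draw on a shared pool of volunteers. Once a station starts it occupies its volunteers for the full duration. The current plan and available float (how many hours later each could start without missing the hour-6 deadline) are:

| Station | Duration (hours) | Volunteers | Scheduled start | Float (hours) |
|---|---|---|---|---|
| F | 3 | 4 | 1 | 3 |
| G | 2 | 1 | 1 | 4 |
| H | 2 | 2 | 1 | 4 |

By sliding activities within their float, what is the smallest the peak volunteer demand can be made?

4

Early-start (F@1, G@1, H@1) gives peak 7: h1:7  h2:7  h3:4  h4:0  h5:0  h6:0.
Shift G→4, H→4.
Schedule F@1, G@4, H@4: h1:4  h2:4  h3:4  h4:3  h5:3  h6:0 — peak 4.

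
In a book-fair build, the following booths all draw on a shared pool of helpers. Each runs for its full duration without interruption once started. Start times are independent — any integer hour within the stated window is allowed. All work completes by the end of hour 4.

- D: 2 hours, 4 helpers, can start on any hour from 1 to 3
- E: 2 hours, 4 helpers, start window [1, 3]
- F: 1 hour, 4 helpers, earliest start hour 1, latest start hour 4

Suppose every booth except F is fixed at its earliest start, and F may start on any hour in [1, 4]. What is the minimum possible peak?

F@1: h1:12  h2:8  h3:0  h4:0 → peak 12
F@2: h1:8  h2:12  h3:0  h4:0 → peak 12
F@3: h1:8  h2:8  h3:4  h4:0 → peak 8
F@4: h1:8  h2:8  h3:0  h4:4 → peak 8
Best is F@3, peak 8.

8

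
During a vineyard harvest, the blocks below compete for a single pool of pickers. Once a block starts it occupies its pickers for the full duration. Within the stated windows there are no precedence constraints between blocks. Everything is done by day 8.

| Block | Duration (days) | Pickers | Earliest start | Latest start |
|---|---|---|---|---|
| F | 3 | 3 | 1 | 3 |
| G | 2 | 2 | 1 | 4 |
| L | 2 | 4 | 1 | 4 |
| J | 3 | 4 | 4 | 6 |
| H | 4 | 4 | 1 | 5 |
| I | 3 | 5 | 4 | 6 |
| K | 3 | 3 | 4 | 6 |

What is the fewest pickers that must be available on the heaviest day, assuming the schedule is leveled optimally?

12

Early-start (F@1, G@1, L@1, J@4, H@1, I@4, K@4) gives peak 16: d1:13  d2:13  d3:7  d4:16  d5:12  d6:12  d7:0  d8:0.
Shift L→3, I→5, K→5.
Schedule F@1, G@1, L@3, J@4, H@1, I@5, K@5: d1:9  d2:9  d3:11  d4:12  d5:12  d6:12  d7:8  d8:0 — peak 12.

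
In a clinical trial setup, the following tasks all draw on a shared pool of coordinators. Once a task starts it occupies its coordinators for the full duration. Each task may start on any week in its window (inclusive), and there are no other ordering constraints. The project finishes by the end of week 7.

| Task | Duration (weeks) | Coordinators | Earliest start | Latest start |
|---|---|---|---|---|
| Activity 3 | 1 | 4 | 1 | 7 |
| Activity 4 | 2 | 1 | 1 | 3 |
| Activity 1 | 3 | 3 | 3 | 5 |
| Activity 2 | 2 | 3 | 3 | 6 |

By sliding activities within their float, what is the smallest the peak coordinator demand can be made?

Early-start (Activity 3@1, Activity 4@1, Activity 1@3, Activity 2@3) gives peak 6: w1:5  w2:1  w3:6  w4:6  w5:3  w6:0  w7:0.
Shift Activity 4→2, Activity 2→6.
Schedule Activity 3@1, Activity 4@2, Activity 1@3, Activity 2@6: w1:4  w2:1  w3:4  w4:3  w5:3  w6:3  w7:3 — peak 4.

4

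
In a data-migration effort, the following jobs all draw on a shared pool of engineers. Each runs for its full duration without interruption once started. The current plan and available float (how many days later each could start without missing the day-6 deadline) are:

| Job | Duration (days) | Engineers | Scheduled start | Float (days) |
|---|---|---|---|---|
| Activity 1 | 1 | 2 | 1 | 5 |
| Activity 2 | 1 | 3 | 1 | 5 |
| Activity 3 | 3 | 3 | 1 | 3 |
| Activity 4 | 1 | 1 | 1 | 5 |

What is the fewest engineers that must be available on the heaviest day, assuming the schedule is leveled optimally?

Early-start (Activity 1@1, Activity 2@1, Activity 3@1, Activity 4@1) gives peak 9: d1:9  d2:3  d3:3  d4:0  d5:0  d6:0.
Shift Activity 2→2, Activity 3→3.
Schedule Activity 1@1, Activity 2@2, Activity 3@3, Activity 4@1: d1:3  d2:3  d3:3  d4:3  d5:3  d6:0 — peak 3.
Total engineer-days = 15 over 6 days ⇒ peak ≥ ⌈15/6⌉ = 3, so 3 is optimal.

3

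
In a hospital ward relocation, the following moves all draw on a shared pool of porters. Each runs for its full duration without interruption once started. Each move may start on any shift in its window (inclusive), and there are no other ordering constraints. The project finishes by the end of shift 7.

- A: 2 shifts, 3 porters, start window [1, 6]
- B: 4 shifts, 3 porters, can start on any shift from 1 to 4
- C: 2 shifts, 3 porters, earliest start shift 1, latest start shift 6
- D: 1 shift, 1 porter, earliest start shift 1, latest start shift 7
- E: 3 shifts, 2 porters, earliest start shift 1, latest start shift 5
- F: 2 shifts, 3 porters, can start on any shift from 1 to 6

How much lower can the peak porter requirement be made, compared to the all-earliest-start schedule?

Early-start peak: s1:15  s2:14  s3:5  s4:3  s5:0  s6:0  s7:0 ⇒ 15.
Leveled (A@1, B@1, C@3, D@5, E@5, F@5): s1:6  s2:6  s3:6  s4:6  s5:6  s6:5  s7:2 ⇒ 6.
Reduction 15 − 6 = 9.

9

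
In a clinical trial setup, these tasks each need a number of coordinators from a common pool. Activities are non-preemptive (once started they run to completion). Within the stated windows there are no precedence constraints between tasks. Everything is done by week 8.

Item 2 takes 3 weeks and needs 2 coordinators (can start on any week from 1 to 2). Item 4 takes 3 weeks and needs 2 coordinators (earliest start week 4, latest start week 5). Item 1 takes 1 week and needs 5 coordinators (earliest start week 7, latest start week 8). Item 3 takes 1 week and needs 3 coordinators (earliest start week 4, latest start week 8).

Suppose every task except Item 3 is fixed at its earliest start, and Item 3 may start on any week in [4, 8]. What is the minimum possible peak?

Item 3@4: w1:2  w2:2  w3:2  w4:5  w5:2  w6:2  w7:5  w8:0 → peak 5
Item 3@5: w1:2  w2:2  w3:2  w4:2  w5:5  w6:2  w7:5  w8:0 → peak 5
Item 3@6: w1:2  w2:2  w3:2  w4:2  w5:2  w6:5  w7:5  w8:0 → peak 5
Item 3@7: w1:2  w2:2  w3:2  w4:2  w5:2  w6:2  w7:8  w8:0 → peak 8
Item 3@8: w1:2  w2:2  w3:2  w4:2  w5:2  w6:2  w7:5  w8:3 → peak 5
Best is Item 3@4, peak 5.

5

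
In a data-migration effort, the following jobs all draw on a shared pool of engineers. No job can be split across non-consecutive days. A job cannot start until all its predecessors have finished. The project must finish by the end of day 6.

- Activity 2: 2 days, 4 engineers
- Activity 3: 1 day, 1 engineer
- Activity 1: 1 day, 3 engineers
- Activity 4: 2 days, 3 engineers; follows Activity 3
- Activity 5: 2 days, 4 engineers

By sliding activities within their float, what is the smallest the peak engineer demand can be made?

6

Early-start (Activity 2@1, Activity 3@1, Activity 1@1, Activity 4@2, Activity 5@1) gives peak 12: d1:12  d2:11  d3:3  d4:0  d5:0  d6:0.
Shift Activity 1→3, Activity 4→3, Activity 5→5.
Schedule Activity 2@1, Activity 3@1, Activity 1@3, Activity 4@3, Activity 5@5: d1:5  d2:4  d3:6  d4:3  d5:4  d6:4 — peak 6.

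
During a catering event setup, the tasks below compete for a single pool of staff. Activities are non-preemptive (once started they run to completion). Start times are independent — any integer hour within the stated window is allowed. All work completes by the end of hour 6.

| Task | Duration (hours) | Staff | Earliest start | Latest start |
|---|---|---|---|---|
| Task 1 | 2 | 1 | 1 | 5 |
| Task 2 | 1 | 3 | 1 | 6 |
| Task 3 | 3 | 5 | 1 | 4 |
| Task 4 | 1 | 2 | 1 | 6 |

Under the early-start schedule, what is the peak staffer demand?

Early-start schedule: Task 1@1, Task 2@1, Task 3@1, Task 4@1.
Load per hour: hour 1: 11, hour 2: 6, hour 3: 5, hour 4: 0, hour 5: 0, hour 6: 0.
Peak is 11.

11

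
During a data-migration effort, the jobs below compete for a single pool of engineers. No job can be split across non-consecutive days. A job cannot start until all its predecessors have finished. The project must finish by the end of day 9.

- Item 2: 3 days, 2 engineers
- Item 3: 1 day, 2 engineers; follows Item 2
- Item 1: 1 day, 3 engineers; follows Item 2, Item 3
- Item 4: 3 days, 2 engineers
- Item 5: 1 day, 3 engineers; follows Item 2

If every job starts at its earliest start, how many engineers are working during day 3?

4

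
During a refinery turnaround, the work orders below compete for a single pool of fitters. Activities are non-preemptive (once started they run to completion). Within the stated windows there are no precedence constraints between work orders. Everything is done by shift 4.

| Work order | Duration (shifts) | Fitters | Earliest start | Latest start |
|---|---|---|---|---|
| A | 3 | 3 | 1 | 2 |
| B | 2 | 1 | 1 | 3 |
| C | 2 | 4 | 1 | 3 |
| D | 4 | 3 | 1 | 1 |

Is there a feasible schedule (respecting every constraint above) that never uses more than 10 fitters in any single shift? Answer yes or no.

Schedule A@1, B@1, C@3, D@1: s1:7  s2:7  s3:10  s4:7 — peak 10 ≤ 10.

yes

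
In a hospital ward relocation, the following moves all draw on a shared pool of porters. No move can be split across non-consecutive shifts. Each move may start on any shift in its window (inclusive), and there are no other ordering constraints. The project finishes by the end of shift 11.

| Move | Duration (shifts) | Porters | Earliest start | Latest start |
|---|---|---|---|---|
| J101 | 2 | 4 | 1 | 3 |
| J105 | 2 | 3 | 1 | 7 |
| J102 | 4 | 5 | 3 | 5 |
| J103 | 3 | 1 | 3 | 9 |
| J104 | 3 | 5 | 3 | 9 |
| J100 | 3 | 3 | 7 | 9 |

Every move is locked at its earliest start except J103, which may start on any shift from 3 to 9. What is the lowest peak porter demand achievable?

10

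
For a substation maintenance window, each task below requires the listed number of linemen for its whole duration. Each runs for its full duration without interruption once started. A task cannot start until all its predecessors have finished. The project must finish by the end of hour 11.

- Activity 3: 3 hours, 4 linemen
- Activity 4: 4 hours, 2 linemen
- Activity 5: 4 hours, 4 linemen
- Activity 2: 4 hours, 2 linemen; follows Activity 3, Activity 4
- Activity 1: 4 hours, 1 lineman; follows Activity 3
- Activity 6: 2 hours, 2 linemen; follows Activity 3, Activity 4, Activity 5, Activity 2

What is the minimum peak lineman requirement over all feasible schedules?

6

Early-start (Activity 3@1, Activity 4@1, Activity 5@1, Activity 2@5, Activity 1@4, Activity 6@9) gives peak 10: h1:10  h2:10  h3:10  h4:7  h5:3  h6:3  h7:3  h8:2  h9:2  h10:2  h11:0.
Shift Activity 5→4, Activity 1→8.
Schedule Activity 3@1, Activity 4@1, Activity 5@4, Activity 2@5, Activity 1@8, Activity 6@9: h1:6  h2:6  h3:6  h4:6  h5:6  h6:6  h7:6  h8:3  h9:3  h10:3  h11:1 — peak 6.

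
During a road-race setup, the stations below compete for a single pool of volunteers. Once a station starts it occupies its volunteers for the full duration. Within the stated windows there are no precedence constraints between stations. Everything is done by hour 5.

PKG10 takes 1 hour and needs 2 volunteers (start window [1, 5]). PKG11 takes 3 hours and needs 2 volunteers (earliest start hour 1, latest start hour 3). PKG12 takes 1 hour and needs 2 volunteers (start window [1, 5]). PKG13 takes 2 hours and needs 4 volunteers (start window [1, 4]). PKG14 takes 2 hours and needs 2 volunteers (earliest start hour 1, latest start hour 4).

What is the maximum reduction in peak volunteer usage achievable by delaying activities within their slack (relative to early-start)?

Early-start peak: h1:12  h2:8  h3:2  h4:0  h5:0 ⇒ 12.
Leveled (PKG10@1, PKG11@1, PKG12@1, PKG13@2, PKG14@4): h1:6  h2:6  h3:6  h4:2  h5:2 ⇒ 6.
Reduction 12 − 6 = 6.

6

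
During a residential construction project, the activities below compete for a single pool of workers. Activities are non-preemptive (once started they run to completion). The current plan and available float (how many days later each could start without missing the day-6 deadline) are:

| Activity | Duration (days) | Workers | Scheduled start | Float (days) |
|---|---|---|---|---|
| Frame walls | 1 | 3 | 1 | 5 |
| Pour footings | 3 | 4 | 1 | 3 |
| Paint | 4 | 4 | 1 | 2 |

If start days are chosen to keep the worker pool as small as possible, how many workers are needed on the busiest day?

Early-start (Frame walls@1, Pour footings@1, Paint@1) gives peak 11: d1:11  d2:8  d3:8  d4:4  d5:0  d6:0.
Shift Paint→2.
Schedule Frame walls@1, Pour footings@1, Paint@2: d1:7  d2:8  d3:8  d4:4  d5:4  d6:0 — peak 8.

8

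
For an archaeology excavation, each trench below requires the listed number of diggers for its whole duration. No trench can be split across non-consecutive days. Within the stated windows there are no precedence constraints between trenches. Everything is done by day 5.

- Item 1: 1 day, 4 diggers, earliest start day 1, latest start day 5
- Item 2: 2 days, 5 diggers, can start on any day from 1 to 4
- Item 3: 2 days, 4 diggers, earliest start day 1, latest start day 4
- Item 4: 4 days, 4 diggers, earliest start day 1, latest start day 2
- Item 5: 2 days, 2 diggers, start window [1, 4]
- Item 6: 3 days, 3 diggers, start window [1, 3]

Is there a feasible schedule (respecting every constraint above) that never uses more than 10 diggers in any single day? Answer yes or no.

no

Total digger-days = 51; over 5 days the average is 51/5 > 10, so some day must exceed 10.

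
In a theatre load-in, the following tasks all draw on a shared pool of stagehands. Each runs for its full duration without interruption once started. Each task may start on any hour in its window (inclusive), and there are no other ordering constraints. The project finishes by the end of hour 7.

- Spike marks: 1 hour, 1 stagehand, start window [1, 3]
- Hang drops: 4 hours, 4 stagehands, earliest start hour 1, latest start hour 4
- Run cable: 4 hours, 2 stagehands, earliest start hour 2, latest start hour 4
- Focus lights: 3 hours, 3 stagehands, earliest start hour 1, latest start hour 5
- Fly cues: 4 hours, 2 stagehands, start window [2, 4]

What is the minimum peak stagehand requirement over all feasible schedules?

8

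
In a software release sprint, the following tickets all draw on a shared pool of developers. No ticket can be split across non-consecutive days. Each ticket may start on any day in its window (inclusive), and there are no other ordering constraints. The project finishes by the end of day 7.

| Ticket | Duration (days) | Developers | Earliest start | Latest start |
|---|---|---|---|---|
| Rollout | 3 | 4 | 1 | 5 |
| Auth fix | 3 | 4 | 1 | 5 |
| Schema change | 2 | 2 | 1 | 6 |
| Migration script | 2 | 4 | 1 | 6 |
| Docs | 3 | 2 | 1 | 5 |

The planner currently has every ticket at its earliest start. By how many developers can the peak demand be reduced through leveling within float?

Early-start peak: d1:16  d2:16  d3:10  d4:0  d5:0  d6:0  d7:0 ⇒ 16.
Leveled (Rollout@1, Auth fix@1, Schema change@4, Migration script@4, Docs@4): d1:8  d2:8  d3:8  d4:8  d5:8  d6:2  d7:0 ⇒ 8.
Reduction 16 − 8 = 8.

8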